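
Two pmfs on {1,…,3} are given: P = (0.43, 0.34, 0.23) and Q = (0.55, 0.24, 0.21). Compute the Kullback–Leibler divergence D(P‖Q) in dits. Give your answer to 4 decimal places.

D(P‖Q) = Σ p·log₁₀(p/q).
  0.43·log₁₀(0.43/0.55) = -0.04596
  0.34·log₁₀(0.34/0.24) = 0.05143
  0.23·log₁₀(0.23/0.21) = 0.00909
D(P‖Q) = 0.0146 dits.

0.0146 dits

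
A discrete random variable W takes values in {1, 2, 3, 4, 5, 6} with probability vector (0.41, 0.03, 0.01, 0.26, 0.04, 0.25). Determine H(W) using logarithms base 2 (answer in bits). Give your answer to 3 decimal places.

H(W) = −Σ p·log₂ p.
  −(0.41)·log₂(0.41) = 0.5274
  −(0.03)·log₂(0.03) = 0.1518
  −(0.01)·log₂(0.01) = 0.0664
  −(0.26)·log₂(0.26) = 0.5053
  −(0.04)·log₂(0.04) = 0.1858
  −(0.25)·log₂(0.25) = 0.5000
Sum: 0.5274 + 0.1518 + 0.0664 + 0.5053 + 0.1858 + 0.5000 = 1.937 bits.

1.937 bits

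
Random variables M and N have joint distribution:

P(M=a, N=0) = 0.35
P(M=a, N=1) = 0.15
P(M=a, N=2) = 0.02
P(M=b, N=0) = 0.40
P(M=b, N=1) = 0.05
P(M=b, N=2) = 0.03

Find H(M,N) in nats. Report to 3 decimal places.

H(M,N) = −Σ p(x,y)·ln p(x,y) over all 6 cells.
  cell (a,0): −0.35·ln0.35 = 0.3674
  cell (a,1): −0.15·ln0.15 = 0.2846
  cell (a,2): −0.02·ln0.02 = 0.0782
  cell (b,0): −0.40·ln0.40 = 0.3665
  cell (b,1): −0.05·ln0.05 = 0.1498
  cell (b,2): −0.03·ln0.03 = 0.1052
Sum = 1.352 nats.

1.352 nats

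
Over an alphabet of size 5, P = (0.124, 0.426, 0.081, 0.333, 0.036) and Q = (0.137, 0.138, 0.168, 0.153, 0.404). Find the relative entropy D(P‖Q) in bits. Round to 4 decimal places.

0.8377 bits

D(P‖Q) = Σ p·log₂(p/q).
  0.124·log₂(0.124/0.137) = -0.01784
  0.426·log₂(0.426/0.138) = 0.69275
  0.081·log₂(0.081/0.168) = -0.08525
  0.333·log₂(0.333/0.153) = 0.37362
  0.036·log₂(0.036/0.404) = -0.12558
D(P‖Q) = 0.8377 bits.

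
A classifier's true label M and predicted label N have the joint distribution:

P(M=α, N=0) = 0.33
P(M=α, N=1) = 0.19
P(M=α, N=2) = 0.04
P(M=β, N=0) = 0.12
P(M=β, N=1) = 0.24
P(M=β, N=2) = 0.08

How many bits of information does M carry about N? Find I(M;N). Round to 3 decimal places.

Marginals: p(M) = (0.5600, 0.4400), p(N) = (0.4500, 0.4300, 0.1200).
I(M;N) = Σ p(x,y)·log₂[p(x,y)/(p(x)p(y))].
  (α,0): 0.33·log₂(1.3095) = 0.1284
  (α,1): 0.19·log₂(0.7890) = -0.0649
  (α,2): 0.04·log₂(0.5952) = -0.0299
  (β,0): 0.12·log₂(0.6061) = -0.0867
  (β,1): 0.24·log₂(1.2685) = 0.0823
  (β,2): 0.08·log₂(1.5152) = 0.0480
Sum = 0.077 bits.

0.077 bits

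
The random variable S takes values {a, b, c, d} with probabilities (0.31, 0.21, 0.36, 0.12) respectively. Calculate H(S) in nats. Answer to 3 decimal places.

H(S) = −Σ p·ln p.
  −(0.31)·ln(0.31) = 0.3631
  −(0.21)·ln(0.21) = 0.3277
  −(0.36)·ln(0.36) = 0.3678
  −(0.12)·ln(0.12) = 0.2544
Sum: 0.3631 + 0.3277 + 0.3678 + 0.2544 = 1.313 nats.

1.313 nats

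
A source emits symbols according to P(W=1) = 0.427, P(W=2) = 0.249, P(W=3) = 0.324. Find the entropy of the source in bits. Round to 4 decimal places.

1.5505 bits

H(W) = −Σ p·log₂ p.
  −(0.427)·log₂(0.427) = 0.52422
  −(0.249)·log₂(0.249) = 0.49944
  −(0.324)·log₂(0.324) = 0.52680
Sum: 0.52422 + 0.49944 + 0.52680 = 1.5505 bits.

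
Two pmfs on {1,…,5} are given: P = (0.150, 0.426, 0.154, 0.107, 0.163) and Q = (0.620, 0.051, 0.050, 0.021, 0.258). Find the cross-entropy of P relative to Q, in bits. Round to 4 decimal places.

3.5130 bits

H(P,Q) = −Σ p·log₂ q.
  −0.150·log₂(0.620) = 0.10345
  −0.426·log₂(0.051) = 1.82897
  −0.154·log₂(0.050) = 0.66558
  −0.107·log₂(0.021) = 0.59636
  −0.163·log₂(0.258) = 0.31859
H(P,Q) = 3.5130 bits.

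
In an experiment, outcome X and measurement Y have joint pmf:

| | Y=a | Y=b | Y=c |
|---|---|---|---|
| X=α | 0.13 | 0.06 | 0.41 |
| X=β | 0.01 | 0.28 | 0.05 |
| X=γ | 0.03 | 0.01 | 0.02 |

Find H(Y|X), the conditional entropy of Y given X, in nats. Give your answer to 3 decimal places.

Chain rule: H(Y|X) = H(X,Y) − H(X).
Marginals: p(X) = (0.6000, 0.3400, 0.0600), p(Y) = (0.1700, 0.3500, 0.4800).
H(X,Y) = 1.5813 nats; H(X) = 0.8421 nats.
H(Y|X) = 1.5813 − 0.8421 = 0.739 nats.

0.739 nats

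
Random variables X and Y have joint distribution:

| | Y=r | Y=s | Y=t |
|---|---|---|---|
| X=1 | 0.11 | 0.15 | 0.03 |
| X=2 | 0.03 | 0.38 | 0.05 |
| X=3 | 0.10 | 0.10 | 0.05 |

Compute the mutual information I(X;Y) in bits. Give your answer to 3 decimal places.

0.139 bits

Marginals: p(X) = (0.2900, 0.4600, 0.2500), p(Y) = (0.2400, 0.6300, 0.1300).
I(X;Y) = H(X) + H(Y) − H(X,Y).
H(X) = 1.5332, H(Y) = 1.2967, H(X,Y) = 2.6914.
I(X;Y) = 1.5332 + 1.2967 − 2.6914 = 0.139 bits.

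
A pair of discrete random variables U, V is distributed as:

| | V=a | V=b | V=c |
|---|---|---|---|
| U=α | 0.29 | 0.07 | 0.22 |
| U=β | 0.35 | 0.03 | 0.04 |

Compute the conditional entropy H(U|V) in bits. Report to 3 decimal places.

0.885 bits

Marginals: p(U) = (0.5800, 0.4200), p(V) = (0.6400, 0.1000, 0.2600).
H(U|V) = Σ p(V) · H(U|V=·).
  V=a: p=0.6400, H(U|V=a) = 0.9937
  V=b: p=0.1000, H(U|V=b) = 0.8813
  V=c: p=0.2600, H(U|V=c) = 0.6194
Weighted sum = 0.885 bits.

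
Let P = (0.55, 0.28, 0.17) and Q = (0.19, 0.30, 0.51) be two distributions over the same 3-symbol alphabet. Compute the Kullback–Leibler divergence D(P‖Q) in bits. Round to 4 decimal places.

0.5461 bits

D(P‖Q) = Σ p·log₂(p/q).
  0.55·log₂(0.55/0.19) = 0.84339
  0.28·log₂(0.28/0.30) = -0.02787
  0.17·log₂(0.17/0.51) = -0.26944
D(P‖Q) = 0.5461 bits.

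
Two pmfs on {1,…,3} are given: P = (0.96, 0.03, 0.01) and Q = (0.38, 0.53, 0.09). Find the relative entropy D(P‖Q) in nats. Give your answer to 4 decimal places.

0.7816 nats

D(P‖Q) = Σ p·ln(p/q).
  0.96·ln(0.96/0.38) = 0.88969
  0.03·ln(0.03/0.53) = -0.08615
  0.01·ln(0.01/0.09) = -0.02197
D(P‖Q) = 0.7816 nats.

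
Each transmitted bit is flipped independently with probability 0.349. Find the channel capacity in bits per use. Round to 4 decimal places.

0.0668 bits

Binary symmetric channel: C = 1 − h₂(ε) where h₂ is the binary entropy function.
h₂(0.349) = −0.349·log₂0.349 − 0.651·log₂0.651 = 0.9332.
C = 1 − 0.9332 = 0.0668 bits per channel use.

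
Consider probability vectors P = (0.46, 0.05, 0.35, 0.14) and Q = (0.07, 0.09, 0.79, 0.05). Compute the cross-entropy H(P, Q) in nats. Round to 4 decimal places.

H(P,Q) = −Σ p·ln q.
  −0.46·ln(0.07) = 1.22326
  −0.05·ln(0.09) = 0.12040
  −0.35·ln(0.79) = 0.08250
  −0.14·ln(0.05) = 0.41940
H(P,Q) = 1.8456 nats.

1.8456 nats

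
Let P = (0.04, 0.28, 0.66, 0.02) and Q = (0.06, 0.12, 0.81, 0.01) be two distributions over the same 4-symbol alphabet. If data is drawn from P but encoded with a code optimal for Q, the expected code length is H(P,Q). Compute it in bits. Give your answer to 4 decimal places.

H(P,Q) = −Σ p·log₂ q.
  −0.04·log₂(0.06) = 0.16236
  −0.28·log₂(0.12) = 0.85649
  −0.66·log₂(0.81) = 0.20064
  −0.02·log₂(0.01) = 0.13288
H(P,Q) = 1.3524 bits.

1.3524 bits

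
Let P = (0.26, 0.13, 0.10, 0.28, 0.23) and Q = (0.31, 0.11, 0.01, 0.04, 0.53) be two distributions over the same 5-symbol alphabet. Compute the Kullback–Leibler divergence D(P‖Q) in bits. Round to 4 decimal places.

0.8066 bits

D(P‖Q) = Σ p·log₂(p/q).
  0.26·log₂(0.26/0.31) = -0.06598
  0.13·log₂(0.13/0.11) = 0.03133
  0.10·log₂(0.10/0.01) = 0.33219
  0.28·log₂(0.28/0.04) = 0.78606
  0.23·log₂(0.23/0.53) = -0.27700
D(P‖Q) = 0.8066 bits.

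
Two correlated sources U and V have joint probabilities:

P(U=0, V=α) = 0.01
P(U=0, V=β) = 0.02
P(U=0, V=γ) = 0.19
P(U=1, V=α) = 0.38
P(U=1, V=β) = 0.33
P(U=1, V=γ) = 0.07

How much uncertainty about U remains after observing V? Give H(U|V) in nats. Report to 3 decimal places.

Chain rule: H(U|V) = H(U,V) − H(V).
Marginals: p(U) = (0.2200, 0.7800), p(V) = (0.3900, 0.3500, 0.2600).
H(U,V) = 1.3595 nats; H(V) = 1.0849 nats.
H(U|V) = 1.3595 − 1.0849 = 0.275 nats.

0.275 nats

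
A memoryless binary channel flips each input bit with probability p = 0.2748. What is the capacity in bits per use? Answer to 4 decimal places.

0.1517 bits

Binary symmetric channel: C = 1 − h₂(ε) where h₂ is the binary entropy function.
h₂(0.2748) = −0.2748·log₂0.2748 − 0.7252·log₂0.7252 = 0.8483.
C = 1 − 0.8483 = 0.1517 bits per channel use.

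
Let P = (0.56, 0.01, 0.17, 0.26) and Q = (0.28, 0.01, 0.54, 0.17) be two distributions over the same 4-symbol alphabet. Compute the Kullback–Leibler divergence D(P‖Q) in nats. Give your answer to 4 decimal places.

0.3022 nats

D(P‖Q) = Σ p·ln(p/q).
  0.56·ln(0.56/0.28) = 0.38816
  0.01·ln(0.01/0.01) = 0.00000
  0.17·ln(0.17/0.54) = -0.19648
  0.26·ln(0.26/0.17) = 0.11047
D(P‖Q) = 0.3022 nats.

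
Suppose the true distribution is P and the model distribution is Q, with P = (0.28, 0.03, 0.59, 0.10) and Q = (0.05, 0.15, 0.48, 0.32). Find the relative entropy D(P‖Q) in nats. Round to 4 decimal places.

D(P‖Q) = Σ p·ln(p/q).
  0.28·ln(0.28/0.05) = 0.48237
  0.03·ln(0.03/0.15) = -0.04828
  0.59·ln(0.59/0.48) = 0.12174
  0.10·ln(0.10/0.32) = -0.11632
D(P‖Q) = 0.4395 nats.

0.4395 nats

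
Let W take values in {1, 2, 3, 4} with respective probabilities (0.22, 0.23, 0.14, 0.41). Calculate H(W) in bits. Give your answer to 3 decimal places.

H(W) = −Σ p·log₂ p.
  −(0.22)·log₂(0.22) = 0.4806
  −(0.23)·log₂(0.23) = 0.4877
  −(0.14)·log₂(0.14) = 0.3971
  −(0.41)·log₂(0.41) = 0.5274
Sum: 0.4806 + 0.4877 + 0.3971 + 0.5274 = 1.893 bits.

1.893 bits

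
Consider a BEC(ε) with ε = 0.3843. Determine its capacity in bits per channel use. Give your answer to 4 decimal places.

Binary erasure channel: capacity C = 1 − ε.
C = 1 − 0.3843 = 0.6157 bits per channel use.

0.6157 bits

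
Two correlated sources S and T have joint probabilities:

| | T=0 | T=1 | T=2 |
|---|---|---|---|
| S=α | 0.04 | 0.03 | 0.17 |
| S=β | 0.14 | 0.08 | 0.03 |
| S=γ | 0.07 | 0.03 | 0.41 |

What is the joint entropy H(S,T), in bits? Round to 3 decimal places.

2.560 bits

H(S,T) = −Σ p(x,y)·log₂ p(x,y) over all 9 cells.
  cell (α,0): −0.04·log₂0.04 = 0.1858
  cell (α,1): −0.03·log₂0.03 = 0.1518
  cell (α,2): −0.17·log₂0.17 = 0.4346
  cell (β,0): −0.14·log₂0.14 = 0.3971
  cell (β,1): −0.08·log₂0.08 = 0.2915
  cell (β,2): −0.03·log₂0.03 = 0.1518
  cell (γ,0): −0.07·log₂0.07 = 0.2686
  cell (γ,1): −0.03·log₂0.03 = 0.1518
  cell (γ,2): −0.41·log₂0.41 = 0.5274
Sum = 2.560 bits.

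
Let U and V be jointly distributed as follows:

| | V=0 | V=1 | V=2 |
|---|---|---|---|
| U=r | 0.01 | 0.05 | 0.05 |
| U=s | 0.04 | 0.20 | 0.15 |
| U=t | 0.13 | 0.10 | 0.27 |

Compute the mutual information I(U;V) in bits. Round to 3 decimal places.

Marginals: p(U) = (0.1100, 0.3900, 0.5000), p(V) = (0.1800, 0.3500, 0.4700).
I(U;V) = Σ p(x,y)·log₂[p(x,y)/(p(x)p(y))].
  (r,0): 0.01·log₂(0.5051) = -0.0099
  (r,1): 0.05·log₂(1.2987) = 0.0189
  (r,2): 0.05·log₂(0.9671) = -0.0024
  (s,0): 0.04·log₂(0.5698) = -0.0325
  (s,1): 0.20·log₂(1.4652) = 0.1102
  (s,2): 0.15·log₂(0.8183) = -0.0434
  (t,0): 0.13·log₂(1.4444) = 0.0690
  (t,1): 0.10·log₂(0.5714) = -0.0807
  (t,2): 0.27·log₂(1.1489) = 0.0541
Sum = 0.083 bits.

0.083 bits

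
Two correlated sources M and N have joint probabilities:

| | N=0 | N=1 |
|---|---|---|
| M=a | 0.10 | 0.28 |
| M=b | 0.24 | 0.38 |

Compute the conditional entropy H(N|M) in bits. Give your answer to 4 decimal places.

Chain rule: H(N|M) = H(M,N) − H(M).
Marginals: p(M) = (0.3800, 0.6200), p(N) = (0.3400, 0.6600).
H(M,N) = 1.8710 bits; H(M) = 0.9580 bits.
H(N|M) = 1.8710 − 0.9580 = 0.9130 bits.

0.9130 bits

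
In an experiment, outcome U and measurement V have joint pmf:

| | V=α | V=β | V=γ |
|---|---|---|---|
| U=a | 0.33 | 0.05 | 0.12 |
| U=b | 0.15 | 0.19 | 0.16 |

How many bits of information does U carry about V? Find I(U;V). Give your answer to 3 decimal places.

0.117 bits

Marginals: p(U) = (0.5000, 0.5000), p(V) = (0.4800, 0.2400, 0.2800).
I(U;V) = H(U) + H(V) − H(U,V).
H(U) = 1.0000, H(V) = 1.5166, H(U,V) = 2.3998.
I(U;V) = 1.0000 + 1.5166 − 2.3998 = 0.117 bits.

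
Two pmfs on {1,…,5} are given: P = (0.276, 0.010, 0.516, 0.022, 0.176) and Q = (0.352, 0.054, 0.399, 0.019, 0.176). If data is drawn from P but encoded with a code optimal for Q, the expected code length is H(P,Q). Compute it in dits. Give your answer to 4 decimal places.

0.5144 dits

H(P,Q) = −Σ p·log₁₀ q.
  −0.276·log₁₀(0.352) = 0.12515
  −0.010·log₁₀(0.054) = 0.01268
  −0.516·log₁₀(0.399) = 0.20590
  −0.022·log₁₀(0.019) = 0.03787
  −0.176·log₁₀(0.176) = 0.13279
H(P,Q) = 0.5144 dits.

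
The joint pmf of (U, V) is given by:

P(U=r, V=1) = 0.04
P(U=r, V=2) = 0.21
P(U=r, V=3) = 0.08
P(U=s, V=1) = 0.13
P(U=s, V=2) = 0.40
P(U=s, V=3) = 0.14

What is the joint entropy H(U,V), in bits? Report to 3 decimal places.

2.259 bits

H(U,V) = −Σ p(x,y)·log₂ p(x,y) over all 6 cells.
  cell (r,1): −0.04·log₂0.04 = 0.1858
  cell (r,2): −0.21·log₂0.21 = 0.4728
  cell (r,3): −0.08·log₂0.08 = 0.2915
  cell (s,1): −0.13·log₂0.13 = 0.3826
  cell (s,2): −0.40·log₂0.40 = 0.5288
  cell (s,3): −0.14·log₂0.14 = 0.3971
Sum = 2.259 bits.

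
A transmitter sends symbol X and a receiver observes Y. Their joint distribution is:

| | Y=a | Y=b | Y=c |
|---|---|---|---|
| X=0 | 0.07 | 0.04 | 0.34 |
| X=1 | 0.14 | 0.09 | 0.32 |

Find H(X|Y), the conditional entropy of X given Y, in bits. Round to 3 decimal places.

Chain rule: H(X|Y) = H(X,Y) − H(Y).
Marginals: p(X) = (0.4500, 0.5500), p(Y) = (0.2100, 0.1300, 0.6600).
H(X,Y) = 2.2193 bits; H(Y) = 1.2511 bits.
H(X|Y) = 2.2193 − 1.2511 = 0.968 bits.

0.968 bits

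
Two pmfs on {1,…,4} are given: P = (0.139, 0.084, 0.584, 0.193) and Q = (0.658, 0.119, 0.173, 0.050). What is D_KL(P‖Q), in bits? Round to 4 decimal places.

1.0471 bits

D(P‖Q) = Σ p·log₂(p/q).
  0.139·log₂(0.139/0.658) = -0.31178
  0.084·log₂(0.084/0.119) = -0.04221
  0.584·log₂(0.584/0.173) = 1.02503
  0.193·log₂(0.193/0.050) = 0.37608
D(P‖Q) = 1.0471 bits.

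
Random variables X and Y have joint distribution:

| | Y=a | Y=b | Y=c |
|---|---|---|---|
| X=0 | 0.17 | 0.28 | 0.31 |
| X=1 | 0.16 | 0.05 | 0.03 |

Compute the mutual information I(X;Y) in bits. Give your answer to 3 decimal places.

Marginals: p(X) = (0.7600, 0.2400), p(Y) = (0.3300, 0.3300, 0.3400).
I(X;Y) = Σ p(x,y)·log₂[p(x,y)/(p(x)p(y))].
  (0,a): 0.17·log₂(0.6778) = -0.0954
  (0,b): 0.28·log₂(1.1164) = 0.0445
  (0,c): 0.31·log₂(1.1997) = 0.0814
  (1,a): 0.16·log₂(2.0202) = 0.1623
  (1,b): 0.05·log₂(0.6313) = -0.0332
  (1,c): 0.03·log₂(0.3676) = -0.0433
Sum = 0.116 bits.

0.116 bits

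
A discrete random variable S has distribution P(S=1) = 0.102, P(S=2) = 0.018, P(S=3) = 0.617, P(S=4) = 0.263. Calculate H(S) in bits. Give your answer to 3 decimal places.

H(S) = −Σ p·log₂ p.
  −(0.102)·log₂(0.102) = 0.3359
  −(0.018)·log₂(0.018) = 0.1043
  −(0.617)·log₂(0.617) = 0.4298
  −(0.263)·log₂(0.263) = 0.5068
Sum: 0.3359 + 0.1043 + 0.4298 + 0.5068 = 1.377 bits.

1.377 bits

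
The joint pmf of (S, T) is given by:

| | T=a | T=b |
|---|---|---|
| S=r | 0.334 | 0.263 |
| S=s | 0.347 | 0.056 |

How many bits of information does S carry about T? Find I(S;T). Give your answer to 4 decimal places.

0.0781 bits

Marginals: p(S) = (0.5970, 0.4030), p(T) = (0.6810, 0.3190).
I(S;T) = H(S) + H(T) − H(S,T).
H(S) = 0.9727, H(T) = 0.9033, H(S,T) = 1.7979.
I(S;T) = 0.9727 + 0.9033 − 1.7979 = 0.0781 bits.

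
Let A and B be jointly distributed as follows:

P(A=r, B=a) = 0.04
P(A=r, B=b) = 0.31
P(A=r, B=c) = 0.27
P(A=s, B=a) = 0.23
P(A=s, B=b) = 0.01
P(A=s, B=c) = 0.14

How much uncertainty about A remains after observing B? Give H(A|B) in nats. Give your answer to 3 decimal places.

Marginals: p(A) = (0.6200, 0.3800), p(B) = (0.2700, 0.3200, 0.4100).
H(A|B) = Σ p(B) · H(A|B=·).
  B=a: p=0.2700, H(A|B=a) = 0.4195
  B=b: p=0.3200, H(A|B=b) = 0.1391
  B=c: p=0.4100, H(A|B=c) = 0.6420
Weighted sum = 0.421 nats.

0.421 nats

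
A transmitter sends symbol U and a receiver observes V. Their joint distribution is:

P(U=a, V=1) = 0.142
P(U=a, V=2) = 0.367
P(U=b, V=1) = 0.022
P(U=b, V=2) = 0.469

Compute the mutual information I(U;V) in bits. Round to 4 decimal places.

0.0795 bits

Marginals: p(U) = (0.5090, 0.4910), p(V) = (0.1640, 0.8360).
I(U;V) = Σ p(x,y)·log₂[p(x,y)/(p(x)p(y))].
  (a,1): 0.142·log₂(1.7011) = 0.10884
  (a,2): 0.367·log₂(0.8625) = -0.07834
  (b,1): 0.022·log₂(0.2732) = -0.04118
  (b,2): 0.469·log₂(1.1426) = 0.09018
Sum = 0.0795 bits.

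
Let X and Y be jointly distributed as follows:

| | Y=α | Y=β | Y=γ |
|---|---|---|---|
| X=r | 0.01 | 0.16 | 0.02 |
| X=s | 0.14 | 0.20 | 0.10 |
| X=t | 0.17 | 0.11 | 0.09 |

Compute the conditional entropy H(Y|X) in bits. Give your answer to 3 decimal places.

Marginals: p(X) = (0.1900, 0.4400, 0.3700), p(Y) = (0.3200, 0.4700, 0.2100).
H(Y|X) = Σ p(X) · H(Y|X=·).
  X=r: p=0.1900, H(Y|X=r) = 0.7742
  X=s: p=0.4400, H(Y|X=s) = 1.5285
  X=t: p=0.3700, H(Y|X=t) = 1.5319
Weighted sum = 1.386 bits.

1.386 bits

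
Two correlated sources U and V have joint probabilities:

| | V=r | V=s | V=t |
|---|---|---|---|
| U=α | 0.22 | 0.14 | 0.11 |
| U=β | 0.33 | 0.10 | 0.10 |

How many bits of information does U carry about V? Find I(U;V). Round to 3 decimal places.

Marginals: p(U) = (0.4700, 0.5300), p(V) = (0.5500, 0.2400, 0.2100).
I(U;V) = H(U) + H(V) − H(U,V).
H(U) = 0.9974, H(V) = 1.4413, H(U,V) = 2.4202.
I(U;V) = 0.9974 + 1.4413 − 2.4202 = 0.019 bits.

0.019 bits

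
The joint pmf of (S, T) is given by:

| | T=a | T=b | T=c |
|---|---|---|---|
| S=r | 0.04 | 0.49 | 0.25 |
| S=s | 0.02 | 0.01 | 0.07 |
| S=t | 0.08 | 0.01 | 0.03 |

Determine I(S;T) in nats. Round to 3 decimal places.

0.176 nats

Marginals: p(S) = (0.7800, 0.1000, 0.1200), p(T) = (0.1400, 0.5100, 0.3500).
I(S;T) = H(S) + H(T) − H(S,T).
H(S) = 0.6785, H(T) = 0.9861, H(S,T) = 1.4886.
I(S;T) = 0.6785 + 0.9861 − 1.4886 = 0.176 nats.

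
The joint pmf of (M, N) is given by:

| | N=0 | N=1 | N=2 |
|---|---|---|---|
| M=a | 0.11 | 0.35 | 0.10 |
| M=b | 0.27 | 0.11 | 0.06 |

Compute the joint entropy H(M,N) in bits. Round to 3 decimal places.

2.316 bits

H(M,N) = −Σ p(x,y)·log₂ p(x,y) over all 6 cells.
  cell (a,0): −0.11·log₂0.11 = 0.3503
  cell (a,1): −0.35·log₂0.35 = 0.5301
  cell (a,2): −0.10·log₂0.10 = 0.3322
  cell (b,0): −0.27·log₂0.27 = 0.5100
  cell (b,1): −0.11·log₂0.11 = 0.3503
  cell (b,2): −0.06·log₂0.06 = 0.2435
Sum = 2.316 bits.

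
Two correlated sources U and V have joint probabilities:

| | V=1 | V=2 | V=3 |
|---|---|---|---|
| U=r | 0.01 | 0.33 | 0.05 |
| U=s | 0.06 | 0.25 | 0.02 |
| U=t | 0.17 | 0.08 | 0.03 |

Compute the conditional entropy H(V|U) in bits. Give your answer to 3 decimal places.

0.973 bits

Chain rule: H(V|U) = H(U,V) − H(U).
Marginals: p(U) = (0.3900, 0.3300, 0.2800), p(V) = (0.2400, 0.6600, 0.1000).
H(U,V) = 2.5446 bits; H(U) = 1.5718 bits.
H(V|U) = 2.5446 − 1.5718 = 0.973 bits.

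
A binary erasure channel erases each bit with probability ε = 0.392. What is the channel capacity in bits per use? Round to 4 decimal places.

0.6080 bits

Binary erasure channel: capacity C = 1 − ε.
C = 1 − 0.392 = 0.6080 bits per channel use.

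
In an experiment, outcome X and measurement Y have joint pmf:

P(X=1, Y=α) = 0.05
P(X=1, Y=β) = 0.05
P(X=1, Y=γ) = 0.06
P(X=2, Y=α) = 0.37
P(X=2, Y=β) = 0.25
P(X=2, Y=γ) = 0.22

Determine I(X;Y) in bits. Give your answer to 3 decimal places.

Marginals: p(X) = (0.1600, 0.8400), p(Y) = (0.4200, 0.3000, 0.2800).
I(X;Y) = H(X) + H(Y) − H(X,Y).
H(X) = 0.6343, H(Y) = 1.5610, H(X,Y) = 2.1870.
I(X;Y) = 0.6343 + 1.5610 − 2.1870 = 0.008 bits.

0.008 bits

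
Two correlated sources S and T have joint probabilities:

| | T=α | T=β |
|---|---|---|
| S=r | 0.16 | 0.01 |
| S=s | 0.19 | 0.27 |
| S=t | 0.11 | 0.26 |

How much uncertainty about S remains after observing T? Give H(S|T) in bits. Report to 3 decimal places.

1.315 bits

Marginals: p(S) = (0.1700, 0.4600, 0.3700), p(T) = (0.4600, 0.5400).
H(S|T) = Σ p(T) · H(S|T=·).
  T=α: p=0.4600, H(S|T=α) = 1.5504
  T=β: p=0.5400, H(S|T=β) = 1.1143
Weighted sum = 1.315 bits.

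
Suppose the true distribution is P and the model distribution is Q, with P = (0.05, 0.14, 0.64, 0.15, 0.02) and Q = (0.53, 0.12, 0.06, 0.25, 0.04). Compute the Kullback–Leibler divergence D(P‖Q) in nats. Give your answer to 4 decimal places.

1.3280 nats

D(P‖Q) = Σ p·ln(p/q).
  0.05·ln(0.05/0.53) = -0.11804
  0.14·ln(0.14/0.12) = 0.02158
  0.64·ln(0.64/0.06) = 1.51496
  0.15·ln(0.15/0.25) = -0.07662
  0.02·ln(0.02/0.04) = -0.01386
D(P‖Q) = 1.3280 nats.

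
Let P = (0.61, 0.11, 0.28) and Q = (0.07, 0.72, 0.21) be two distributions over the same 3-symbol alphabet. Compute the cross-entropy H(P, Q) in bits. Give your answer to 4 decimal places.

H(P,Q) = −Σ p·log₂ q.
  −0.61·log₂(0.07) = 2.34027
  −0.11·log₂(0.72) = 0.05213
  −0.28·log₂(0.21) = 0.63043
H(P,Q) = 3.0228 bits.

3.0228 bits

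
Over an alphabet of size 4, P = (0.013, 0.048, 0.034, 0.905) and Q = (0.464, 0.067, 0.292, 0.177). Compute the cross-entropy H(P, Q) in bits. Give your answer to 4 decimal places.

H(P,Q) = −Σ p·log₂ q.
  −0.013·log₂(0.464) = 0.01440
  −0.048·log₂(0.067) = 0.18719
  −0.034·log₂(0.292) = 0.06038
  −0.905·log₂(0.177) = 2.26085
H(P,Q) = 2.5228 bits.

2.5228 bits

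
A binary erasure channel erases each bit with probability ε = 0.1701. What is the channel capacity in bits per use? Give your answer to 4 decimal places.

Binary erasure channel: capacity C = 1 − ε.
C = 1 − 0.1701 = 0.8299 bits per channel use.

0.8299 bits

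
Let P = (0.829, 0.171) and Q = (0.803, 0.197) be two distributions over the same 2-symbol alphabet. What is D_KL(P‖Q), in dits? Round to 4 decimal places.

D(P‖Q) = Σ p·log₁₀(p/q).
  0.829·log₁₀(0.829/0.803) = 0.01147
  0.171·log₁₀(0.171/0.197) = -0.01051
D(P‖Q) = 0.0010 dits.

0.0010 dits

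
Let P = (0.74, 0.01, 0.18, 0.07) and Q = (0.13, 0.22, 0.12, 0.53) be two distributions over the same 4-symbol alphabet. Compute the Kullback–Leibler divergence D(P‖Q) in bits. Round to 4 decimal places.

1.7129 bits

D(P‖Q) = Σ p·log₂(p/q).
  0.74·log₂(0.74/0.13) = 1.85667
  0.01·log₂(0.01/0.22) = -0.04459
  0.18·log₂(0.18/0.12) = 0.10529
  0.07·log₂(0.07/0.53) = -0.20444
D(P‖Q) = 1.7129 bits.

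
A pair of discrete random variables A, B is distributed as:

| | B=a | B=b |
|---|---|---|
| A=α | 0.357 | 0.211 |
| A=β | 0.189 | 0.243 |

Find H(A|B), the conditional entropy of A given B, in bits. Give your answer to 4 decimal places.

0.9605 bits

Marginals: p(A) = (0.5680, 0.4320), p(B) = (0.5460, 0.4540).
H(A|B) = Σ p(B) · H(A|B=·).
  B=a: p=0.5460, H(A|B=a) = 0.9306
  B=b: p=0.4540, H(A|B=b) = 0.9964
Weighted sum = 0.9605 bits.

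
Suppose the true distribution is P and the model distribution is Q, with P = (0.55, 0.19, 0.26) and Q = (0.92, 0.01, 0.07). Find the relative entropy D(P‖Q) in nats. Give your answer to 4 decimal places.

0.6177 nats

D(P‖Q) = Σ p·ln(p/q).
  0.55·ln(0.55/0.92) = -0.28295
  0.19·ln(0.19/0.01) = 0.55944
  0.26·ln(0.26/0.07) = 0.34117
D(P‖Q) = 0.6177 nats.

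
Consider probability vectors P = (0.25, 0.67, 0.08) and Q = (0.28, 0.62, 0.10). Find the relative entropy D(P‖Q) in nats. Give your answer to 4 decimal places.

D(P‖Q) = Σ p·ln(p/q).
  0.25·ln(0.25/0.28) = -0.02833
  0.67·ln(0.67/0.62) = 0.05196
  0.08·ln(0.08/0.10) = -0.01785
D(P‖Q) = 0.0058 nats.

0.0058 nats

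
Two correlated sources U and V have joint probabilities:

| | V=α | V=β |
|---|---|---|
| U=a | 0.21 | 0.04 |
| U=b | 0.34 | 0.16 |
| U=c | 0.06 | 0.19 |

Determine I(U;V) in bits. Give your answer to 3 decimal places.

Marginals: p(U) = (0.2500, 0.5000, 0.2500), p(V) = (0.6100, 0.3900).
I(U;V) = Σ p(x,y)·log₂[p(x,y)/(p(x)p(y))].
  (a,α): 0.21·log₂(1.3770) = 0.0969
  (a,β): 0.04·log₂(0.4103) = -0.0514
  (b,α): 0.34·log₂(1.1148) = 0.0533
  (b,β): 0.16·log₂(0.8205) = -0.0457
  (c,α): 0.06·log₂(0.3934) = -0.0807
  (c,β): 0.19·log₂(1.9487) = 0.1829
Sum = 0.155 bits.

0.155 bits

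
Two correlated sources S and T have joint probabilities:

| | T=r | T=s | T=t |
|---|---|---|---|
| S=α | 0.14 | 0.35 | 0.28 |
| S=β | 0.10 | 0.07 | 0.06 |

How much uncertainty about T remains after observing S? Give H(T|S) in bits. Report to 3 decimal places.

1.508 bits

Marginals: p(S) = (0.7700, 0.2300), p(T) = (0.2400, 0.4200, 0.3400).
H(T|S) = Σ p(S) · H(T|S=·).
  S=α: p=0.7700, H(T|S=α) = 1.4949
  S=β: p=0.2300, H(T|S=β) = 1.5505
Weighted sum = 1.508 bits.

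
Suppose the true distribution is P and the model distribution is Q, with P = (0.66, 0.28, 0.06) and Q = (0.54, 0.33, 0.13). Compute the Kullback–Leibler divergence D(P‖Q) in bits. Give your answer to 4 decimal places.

D(P‖Q) = Σ p·log₂(p/q).
  0.66·log₂(0.66/0.54) = 0.19107
  0.28·log₂(0.28/0.33) = -0.06637
  0.06·log₂(0.06/0.13) = -0.06693
D(P‖Q) = 0.0578 bits.

0.0578 bits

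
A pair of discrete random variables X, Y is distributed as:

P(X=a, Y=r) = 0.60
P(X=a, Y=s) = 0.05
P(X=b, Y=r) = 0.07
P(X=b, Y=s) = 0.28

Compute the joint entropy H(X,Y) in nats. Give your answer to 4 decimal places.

0.9989 nats

H(X,Y) = −Σ p(x,y)·ln p(x,y) over all 4 cells.
  cell (a,r): −0.60·ln0.60 = 0.30650
  cell (a,s): −0.05·ln0.05 = 0.14979
  cell (b,r): −0.07·ln0.07 = 0.18615
  cell (b,s): −0.28·ln0.28 = 0.35643
Sum = 0.9989 nats.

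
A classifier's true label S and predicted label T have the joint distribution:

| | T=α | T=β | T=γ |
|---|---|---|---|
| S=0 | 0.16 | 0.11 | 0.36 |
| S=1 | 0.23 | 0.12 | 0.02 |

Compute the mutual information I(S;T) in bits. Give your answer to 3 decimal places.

0.227 bits

Marginals: p(S) = (0.6300, 0.3700), p(T) = (0.3900, 0.2300, 0.3800).
I(S;T) = H(S) + H(T) − H(S,T).
H(S) = 0.9507, H(T) = 1.5479, H(S,T) = 2.2715.
I(S;T) = 0.9507 + 1.5479 − 2.2715 = 0.227 bits.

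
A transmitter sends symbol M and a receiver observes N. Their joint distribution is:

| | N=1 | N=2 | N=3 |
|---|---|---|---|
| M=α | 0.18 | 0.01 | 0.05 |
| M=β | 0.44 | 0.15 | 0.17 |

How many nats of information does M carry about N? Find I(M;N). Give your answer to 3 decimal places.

Marginals: p(M) = (0.2400, 0.7600), p(N) = (0.6200, 0.1600, 0.2200).
I(M;N) = H(M) + H(N) − H(M,N).
H(M) = 0.5511, H(N) = 0.9227, H(M,N) = 1.4515.
I(M;N) = 0.5511 + 0.9227 − 1.4515 = 0.022 nats.

0.022 nats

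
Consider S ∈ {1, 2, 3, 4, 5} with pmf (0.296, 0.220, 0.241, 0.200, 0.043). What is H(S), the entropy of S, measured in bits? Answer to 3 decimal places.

2.155 bits

H(S) = −Σ p·log₂ p.
  −(0.296)·log₂(0.296) = 0.5199
  −(0.220)·log₂(0.220) = 0.4806
  −(0.241)·log₂(0.241) = 0.4947
  −(0.200)·log₂(0.200) = 0.4644
  −(0.043)·log₂(0.043) = 0.1952
Sum: 0.5199 + 0.4806 + 0.4947 + 0.4644 + 0.1952 = 2.155 bits.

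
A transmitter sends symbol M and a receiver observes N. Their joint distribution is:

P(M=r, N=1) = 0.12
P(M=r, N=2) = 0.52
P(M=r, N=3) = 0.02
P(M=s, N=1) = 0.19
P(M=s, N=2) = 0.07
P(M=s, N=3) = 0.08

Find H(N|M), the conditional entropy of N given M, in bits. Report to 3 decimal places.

1.061 bits

Marginals: p(M) = (0.6600, 0.3400), p(N) = (0.3100, 0.5900, 0.1000).
H(N|M) = Σ p(M) · H(N|M=·).
  M=r: p=0.6600, H(N|M=r) = 0.8710
  M=s: p=0.3400, H(N|M=s) = 1.4298
Weighted sum = 1.061 bits.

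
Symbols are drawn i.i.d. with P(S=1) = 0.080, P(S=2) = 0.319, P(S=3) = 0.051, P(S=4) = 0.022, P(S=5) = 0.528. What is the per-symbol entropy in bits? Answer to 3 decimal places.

H(S) = −Σ p·log₂ p.
  −(0.080)·log₂(0.080) = 0.2915
  −(0.319)·log₂(0.319) = 0.5258
  −(0.051)·log₂(0.051) = 0.2190
  −(0.022)·log₂(0.022) = 0.1211
  −(0.528)·log₂(0.528) = 0.4865
Sum: 0.2915 + 0.5258 + 0.2190 + 0.1211 + 0.4865 = 1.644 bits.

1.644 bits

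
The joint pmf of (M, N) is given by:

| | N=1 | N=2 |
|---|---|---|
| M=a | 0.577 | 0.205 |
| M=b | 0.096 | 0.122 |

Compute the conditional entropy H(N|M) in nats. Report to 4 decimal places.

Marginals: p(M) = (0.7820, 0.2180), p(N) = (0.6730, 0.3270).
H(N|M) = Σ p(M) · H(N|M=·).
  M=a: p=0.7820, H(N|M=a) = 0.5753
  M=b: p=0.2180, H(N|M=b) = 0.6860
Weighted sum = 0.5994 nats.

0.5994 nats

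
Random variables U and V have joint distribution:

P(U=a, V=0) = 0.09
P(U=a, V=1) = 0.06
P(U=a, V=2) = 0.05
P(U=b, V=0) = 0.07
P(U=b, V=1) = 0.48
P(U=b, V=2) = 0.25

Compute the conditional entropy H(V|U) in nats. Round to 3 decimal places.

0.920 nats

Marginals: p(U) = (0.2000, 0.8000), p(V) = (0.1600, 0.5400, 0.3000).
H(V|U) = Σ p(U) · H(V|U=·).
  U=a: p=0.2000, H(V|U=a) = 1.0671
  U=b: p=0.8000, H(V|U=b) = 0.8831
Weighted sum = 0.920 nats.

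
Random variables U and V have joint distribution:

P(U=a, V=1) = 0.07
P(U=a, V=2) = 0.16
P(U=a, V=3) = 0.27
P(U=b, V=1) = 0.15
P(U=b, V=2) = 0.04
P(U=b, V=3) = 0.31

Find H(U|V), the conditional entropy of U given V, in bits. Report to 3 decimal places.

Chain rule: H(U|V) = H(U,V) − H(V).
Marginals: p(U) = (0.5000, 0.5000), p(V) = (0.2200, 0.2000, 0.5800).
H(U,V) = 2.3217 bits; H(V) = 1.4008 bits.
H(U|V) = 2.3217 − 1.4008 = 0.921 bits.

0.921 bits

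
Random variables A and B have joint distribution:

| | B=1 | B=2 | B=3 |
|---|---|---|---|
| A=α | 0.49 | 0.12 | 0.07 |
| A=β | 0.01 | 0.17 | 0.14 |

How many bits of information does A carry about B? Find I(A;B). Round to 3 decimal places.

Marginals: p(A) = (0.6800, 0.3200), p(B) = (0.5000, 0.2900, 0.2100).
I(A;B) = H(A) + H(B) − H(A,B).
H(A) = 0.9044, H(B) = 1.4907, H(A,B) = 2.0380.
I(A;B) = 0.9044 + 1.4907 − 2.0380 = 0.357 bits.

0.357 bits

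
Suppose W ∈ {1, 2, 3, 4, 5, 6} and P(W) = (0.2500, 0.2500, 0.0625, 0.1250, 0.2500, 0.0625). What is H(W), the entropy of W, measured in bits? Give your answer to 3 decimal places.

2.375 bits

H(W) = −Σ p·log₂ p.
  −(0.2500)·log₂(0.2500) = 0.5000
  −(0.2500)·log₂(0.2500) = 0.5000
  −(0.0625)·log₂(0.0625) = 0.2500
  −(0.1250)·log₂(0.1250) = 0.3750
  −(0.2500)·log₂(0.2500) = 0.5000
  −(0.0625)·log₂(0.0625) = 0.2500
Sum: 0.5000 + 0.5000 + 0.2500 + 0.3750 + 0.5000 + 0.2500 = 2.375 bits.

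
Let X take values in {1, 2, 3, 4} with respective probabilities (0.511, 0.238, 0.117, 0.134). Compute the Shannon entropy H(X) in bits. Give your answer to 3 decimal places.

H(X) = −Σ p·log₂ p.
  −(0.511)·log₂(0.511) = 0.4950
  −(0.238)·log₂(0.238) = 0.4929
  −(0.117)·log₂(0.117) = 0.3622
  −(0.134)·log₂(0.134) = 0.3886
Sum: 0.4950 + 0.4929 + 0.3622 + 0.3886 = 1.739 bits.

1.739 bits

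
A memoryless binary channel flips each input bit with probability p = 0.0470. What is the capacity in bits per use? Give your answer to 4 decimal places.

Binary symmetric channel: C = 1 − h₂(ε) where h₂ is the binary entropy function.
h₂(0.0470) = −0.0470·log₂0.0470 − 0.9530·log₂0.9530 = 0.2735.
C = 1 − 0.2735 = 0.7265 bits per channel use.

0.7265 bits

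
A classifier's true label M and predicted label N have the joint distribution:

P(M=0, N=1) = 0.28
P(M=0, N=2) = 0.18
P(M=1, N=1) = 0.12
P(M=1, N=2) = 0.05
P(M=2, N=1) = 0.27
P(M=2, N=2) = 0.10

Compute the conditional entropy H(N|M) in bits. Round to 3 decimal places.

0.904 bits

Chain rule: H(N|M) = H(M,N) − H(M).
Marginals: p(M) = (0.4600, 0.1700, 0.3700), p(N) = (0.6700, 0.3300).
H(M,N) = 2.3849 bits; H(M) = 1.4807 bits.
H(N|M) = 2.3849 − 1.4807 = 0.904 bits.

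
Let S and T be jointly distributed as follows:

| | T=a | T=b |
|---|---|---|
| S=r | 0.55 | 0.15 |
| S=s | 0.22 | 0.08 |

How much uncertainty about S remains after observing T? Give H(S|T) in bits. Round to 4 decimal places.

0.8790 bits

Chain rule: H(S|T) = H(S,T) − H(T).
Marginals: p(S) = (0.7000, 0.3000), p(T) = (0.7700, 0.2300).
H(S,T) = 1.6570 bits; H(T) = 0.7780 bits.
H(S|T) = 1.6570 − 0.7780 = 0.8790 bits.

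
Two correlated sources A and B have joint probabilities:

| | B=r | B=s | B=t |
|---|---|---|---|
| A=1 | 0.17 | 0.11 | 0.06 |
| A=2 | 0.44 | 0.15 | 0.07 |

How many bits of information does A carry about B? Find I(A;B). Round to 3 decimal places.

0.019 bits

Marginals: p(A) = (0.3400, 0.6600), p(B) = (0.6100, 0.2600, 0.1300).
I(A;B) = H(A) + H(B) − H(A,B).
H(A) = 0.9248, H(B) = 1.3229, H(A,B) = 2.2287.
I(A;B) = 0.9248 + 1.3229 − 2.2287 = 0.019 bits.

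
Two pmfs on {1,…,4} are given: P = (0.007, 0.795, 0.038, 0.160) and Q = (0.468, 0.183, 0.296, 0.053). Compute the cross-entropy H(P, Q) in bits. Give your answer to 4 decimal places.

H(P,Q) = −Σ p·log₂ q.
  −0.007·log₂(0.468) = 0.00767
  −0.795·log₂(0.183) = 1.94782
  −0.038·log₂(0.296) = 0.06674
  −0.160·log₂(0.053) = 0.67806
H(P,Q) = 2.7003 bits.

2.7003 bits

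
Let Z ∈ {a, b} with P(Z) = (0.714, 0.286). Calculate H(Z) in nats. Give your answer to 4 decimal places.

H(Z) = −Σ p·ln p.
  −(0.714)·ln(0.714) = 0.24053
  −(0.286)·ln(0.286) = 0.35800
Sum: 0.24053 + 0.35800 = 0.5985 nats.

0.5985 nats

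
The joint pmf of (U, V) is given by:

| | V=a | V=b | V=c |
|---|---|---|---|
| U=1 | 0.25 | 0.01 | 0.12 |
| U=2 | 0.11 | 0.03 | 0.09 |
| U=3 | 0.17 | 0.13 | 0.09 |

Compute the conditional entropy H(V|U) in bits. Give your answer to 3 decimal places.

1.330 bits

Chain rule: H(V|U) = H(U,V) − H(U).
Marginals: p(U) = (0.3800, 0.2300, 0.3900), p(V) = (0.5300, 0.1700, 0.3000).
H(U,V) = 2.8781 bits; H(U) = 1.5479 bits.
H(V|U) = 2.8781 − 1.5479 = 1.330 bits.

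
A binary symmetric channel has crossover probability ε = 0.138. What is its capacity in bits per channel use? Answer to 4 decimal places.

0.4210 bits

Binary symmetric channel: C = 1 − h₂(ε) where h₂ is the binary entropy function.
h₂(0.138) = −0.138·log₂0.138 − 0.862·log₂0.862 = 0.5790.
C = 1 − 0.5790 = 0.4210 bits per channel use.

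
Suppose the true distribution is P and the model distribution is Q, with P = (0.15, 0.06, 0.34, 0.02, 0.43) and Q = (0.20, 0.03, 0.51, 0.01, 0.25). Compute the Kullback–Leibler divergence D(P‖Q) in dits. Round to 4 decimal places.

D(P‖Q) = Σ p·log₁₀(p/q).
  0.15·log₁₀(0.15/0.20) = -0.01874
  0.06·log₁₀(0.06/0.03) = 0.01806
  0.34·log₁₀(0.34/0.51) = -0.05987
  0.02·log₁₀(0.02/0.01) = 0.00602
  0.43·log₁₀(0.43/0.25) = 0.10128
D(P‖Q) = 0.0467 dits.

0.0467 dits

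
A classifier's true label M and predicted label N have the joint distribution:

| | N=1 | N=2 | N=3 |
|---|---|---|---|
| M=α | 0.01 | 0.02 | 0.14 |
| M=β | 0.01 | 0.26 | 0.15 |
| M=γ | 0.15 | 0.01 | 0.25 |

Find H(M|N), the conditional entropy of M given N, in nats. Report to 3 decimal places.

Marginals: p(M) = (0.1700, 0.4200, 0.4100), p(N) = (0.1700, 0.2900, 0.5400).
H(M|N) = Σ p(N) · H(M|N=·).
  N=1: p=0.1700, H(M|N=1) = 0.4438
  N=2: p=0.2900, H(M|N=2) = 0.3984
  N=3: p=0.5400, H(M|N=3) = 1.0623
Weighted sum = 0.765 nats.

0.765 nats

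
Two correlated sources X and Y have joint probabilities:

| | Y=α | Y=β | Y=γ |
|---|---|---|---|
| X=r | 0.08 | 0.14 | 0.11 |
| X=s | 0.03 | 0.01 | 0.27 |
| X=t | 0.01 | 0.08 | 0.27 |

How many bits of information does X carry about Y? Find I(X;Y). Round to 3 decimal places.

Marginals: p(X) = (0.3300, 0.3100, 0.3600), p(Y) = (0.1200, 0.2300, 0.6500).
I(X;Y) = Σ p(x,y)·log₂[p(x,y)/(p(x)p(y))].
  (r,α): 0.08·log₂(2.0202) = 0.0812
  (r,β): 0.14·log₂(1.8445) = 0.1237
  (r,γ): 0.11·log₂(0.5128) = -0.1060
  (s,α): 0.03·log₂(0.8065) = -0.0093
  (s,β): 0.01·log₂(0.1403) = -0.0283
  (s,γ): 0.27·log₂(1.3400) = 0.1140
  (t,α): 0.01·log₂(0.2315) = -0.0211
  (t,β): 0.08·log₂(0.9662) = -0.0040
  (t,γ): 0.27·log₂(1.1538) = 0.0557
Sum = 0.206 bits.

0.206 bits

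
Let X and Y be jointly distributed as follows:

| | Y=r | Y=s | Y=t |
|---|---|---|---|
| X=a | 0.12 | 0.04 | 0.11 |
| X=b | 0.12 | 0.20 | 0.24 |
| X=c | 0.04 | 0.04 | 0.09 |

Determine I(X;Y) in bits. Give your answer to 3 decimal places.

Marginals: p(X) = (0.2700, 0.5600, 0.1700), p(Y) = (0.2800, 0.2800, 0.4400).
I(X;Y) = H(X) + H(Y) − H(X,Y).
H(X) = 1.4130, H(Y) = 1.5496, H(X,Y) = 2.9129.
I(X;Y) = 1.4130 + 1.5496 − 2.9129 = 0.050 bits.

0.050 bits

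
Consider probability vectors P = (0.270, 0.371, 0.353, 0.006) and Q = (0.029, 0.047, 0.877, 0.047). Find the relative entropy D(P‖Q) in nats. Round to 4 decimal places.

D(P‖Q) = Σ p·ln(p/q).
  0.270·ln(0.270/0.029) = 0.60240
  0.371·ln(0.371/0.047) = 0.76651
  0.353·ln(0.353/0.877) = -0.32124
  0.006·ln(0.006/0.047) = -0.01235
D(P‖Q) = 1.0353 nats.

1.0353 nats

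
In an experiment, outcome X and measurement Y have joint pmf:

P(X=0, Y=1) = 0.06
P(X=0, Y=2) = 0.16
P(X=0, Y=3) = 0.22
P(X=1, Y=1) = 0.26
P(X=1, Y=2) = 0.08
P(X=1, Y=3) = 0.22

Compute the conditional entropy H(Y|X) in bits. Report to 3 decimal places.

1.435 bits

Chain rule: H(Y|X) = H(X,Y) − H(X).
Marginals: p(X) = (0.4400, 0.5600), p(Y) = (0.3200, 0.2400, 0.4400).
H(X,Y) = 2.4245 bits; H(X) = 0.9896 bits.
H(Y|X) = 2.4245 − 0.9896 = 1.435 bits.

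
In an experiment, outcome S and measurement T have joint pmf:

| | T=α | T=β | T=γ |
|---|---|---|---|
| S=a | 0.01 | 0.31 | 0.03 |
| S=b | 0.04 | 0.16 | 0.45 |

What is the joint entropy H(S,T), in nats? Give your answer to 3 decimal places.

H(S,T) = −Σ p(x,y)·ln p(x,y) over all 6 cells.
  cell (a,α): −0.01·ln0.01 = 0.0461
  cell (a,β): −0.31·ln0.31 = 0.3631
  cell (a,γ): −0.03·ln0.03 = 0.1052
  cell (b,α): −0.04·ln0.04 = 0.1288
  cell (b,β): −0.16·ln0.16 = 0.2932
  cell (b,γ): −0.45·ln0.45 = 0.3593
Sum = 1.296 nats.

1.296 nats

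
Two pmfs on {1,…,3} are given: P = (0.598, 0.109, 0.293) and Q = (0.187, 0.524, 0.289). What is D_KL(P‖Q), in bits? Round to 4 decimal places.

D(P‖Q) = Σ p·log₂(p/q).
  0.598·log₂(0.598/0.187) = 1.00291
  0.109·log₂(0.109/0.524) = -0.24691
  0.293·log₂(0.293/0.289) = 0.00581
D(P‖Q) = 0.7618 bits.

0.7618 bits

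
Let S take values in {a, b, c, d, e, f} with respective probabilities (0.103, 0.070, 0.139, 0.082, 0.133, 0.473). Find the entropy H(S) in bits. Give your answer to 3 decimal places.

H(S) = −Σ p·log₂ p.
  −(0.103)·log₂(0.103) = 0.3378
  −(0.070)·log₂(0.070) = 0.2686
  −(0.139)·log₂(0.139) = 0.3957
  −(0.082)·log₂(0.082) = 0.2959
  −(0.133)·log₂(0.133) = 0.3871
  −(0.473)·log₂(0.473) = 0.5109
Sum: 0.3378 + 0.2686 + 0.3957 + 0.2959 + 0.3871 + 0.5109 = 2.196 bits.

2.196 bits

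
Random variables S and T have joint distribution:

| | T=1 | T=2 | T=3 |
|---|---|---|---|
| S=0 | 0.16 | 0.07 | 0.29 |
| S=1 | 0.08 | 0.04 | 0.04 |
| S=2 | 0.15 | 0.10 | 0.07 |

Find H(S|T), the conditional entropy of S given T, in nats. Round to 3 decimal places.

0.937 nats

Marginals: p(S) = (0.5200, 0.1600, 0.3200), p(T) = (0.3900, 0.2100, 0.4000).
H(S|T) = Σ p(T) · H(S|T=·).
  T=1: p=0.3900, H(S|T=1) = 1.0580
  T=2: p=0.2100, H(S|T=2) = 1.0354
  T=3: p=0.4000, H(S|T=3) = 0.7684
Weighted sum = 0.937 nats.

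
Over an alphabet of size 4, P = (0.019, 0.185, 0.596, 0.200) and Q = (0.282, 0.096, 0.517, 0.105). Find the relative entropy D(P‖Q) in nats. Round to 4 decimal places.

D(P‖Q) = Σ p·ln(p/q).
  0.019·ln(0.019/0.282) = -0.05125
  0.185·ln(0.185/0.096) = 0.12136
  0.596·ln(0.596/0.517) = 0.08475
  0.200·ln(0.200/0.105) = 0.12887
D(P‖Q) = 0.2837 nats.

0.2837 nats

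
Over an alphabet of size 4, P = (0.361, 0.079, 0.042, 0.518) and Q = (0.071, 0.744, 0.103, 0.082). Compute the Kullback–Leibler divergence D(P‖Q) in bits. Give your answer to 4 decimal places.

D(P‖Q) = Σ p·log₂(p/q).
  0.361·log₂(0.361/0.071) = 0.84694
  0.079·log₂(0.079/0.744) = -0.25559
  0.042·log₂(0.042/0.103) = -0.05436
  0.518·log₂(0.518/0.082) = 1.37749
D(P‖Q) = 1.9145 bits.

1.9145 bits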